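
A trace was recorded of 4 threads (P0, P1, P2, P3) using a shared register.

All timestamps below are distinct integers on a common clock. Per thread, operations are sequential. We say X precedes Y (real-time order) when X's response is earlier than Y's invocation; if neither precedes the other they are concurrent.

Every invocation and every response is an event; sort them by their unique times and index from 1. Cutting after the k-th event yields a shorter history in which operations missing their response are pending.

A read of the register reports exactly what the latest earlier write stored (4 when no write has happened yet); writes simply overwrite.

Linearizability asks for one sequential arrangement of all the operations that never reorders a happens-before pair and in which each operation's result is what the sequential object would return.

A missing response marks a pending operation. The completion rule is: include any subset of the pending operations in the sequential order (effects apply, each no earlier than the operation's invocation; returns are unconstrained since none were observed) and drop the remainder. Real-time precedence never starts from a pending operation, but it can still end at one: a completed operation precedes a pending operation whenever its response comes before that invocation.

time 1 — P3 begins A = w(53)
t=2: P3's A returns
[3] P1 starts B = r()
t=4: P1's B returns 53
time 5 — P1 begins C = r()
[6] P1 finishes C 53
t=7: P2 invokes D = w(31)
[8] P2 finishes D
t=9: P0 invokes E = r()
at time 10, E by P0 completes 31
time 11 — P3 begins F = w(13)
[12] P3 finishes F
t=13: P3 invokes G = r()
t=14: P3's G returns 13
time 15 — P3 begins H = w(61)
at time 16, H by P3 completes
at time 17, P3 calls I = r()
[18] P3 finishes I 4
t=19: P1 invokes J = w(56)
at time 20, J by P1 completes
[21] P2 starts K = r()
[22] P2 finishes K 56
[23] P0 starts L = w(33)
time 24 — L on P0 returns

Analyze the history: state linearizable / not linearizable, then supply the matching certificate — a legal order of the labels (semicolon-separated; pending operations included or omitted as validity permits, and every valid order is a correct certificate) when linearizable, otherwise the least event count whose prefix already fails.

not linearizable — minimal violating prefix: 18 events

already the first 18 events (up to I's response at time 18) admit no linearization; the first 17 still do
one real-time candidate order over the 9 completed operations — the register replay rejects it
e.g. A, B, C, D, E, F, G, H, I: illegal at step 9, since I r() → 4 cannot apply there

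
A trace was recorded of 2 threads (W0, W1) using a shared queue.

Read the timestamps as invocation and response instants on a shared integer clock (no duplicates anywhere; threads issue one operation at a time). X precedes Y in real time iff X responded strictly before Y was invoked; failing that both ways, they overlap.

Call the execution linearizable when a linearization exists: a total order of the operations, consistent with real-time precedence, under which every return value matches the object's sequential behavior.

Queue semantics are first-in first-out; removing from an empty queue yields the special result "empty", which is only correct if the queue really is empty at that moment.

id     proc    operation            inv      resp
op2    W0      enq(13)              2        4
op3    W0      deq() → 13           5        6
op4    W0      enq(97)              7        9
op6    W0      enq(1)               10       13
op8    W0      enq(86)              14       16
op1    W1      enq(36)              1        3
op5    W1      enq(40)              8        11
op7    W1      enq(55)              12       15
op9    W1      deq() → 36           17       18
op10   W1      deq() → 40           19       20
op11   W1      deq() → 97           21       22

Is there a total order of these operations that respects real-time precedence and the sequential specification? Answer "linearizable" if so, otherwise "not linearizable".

one valid linearization: op2, op1, op3, op5, op4, op6, op7, op8, op9, op10, op11
1. op2 enq(13), leaving queue <13>
2. op1 enq(36), leaving queue <13,36>
3. op3 deq() → 13, leaving queue <36>
4. op5 enq(40), leaving queue <36,40>
5. op4 enq(97), leaving queue <36,40,97>
6. op6 enq(1), leaving queue <36,40,97,1>
7. op7 enq(55), leaving queue <36,40,97,1,55>
8. op8 enq(86), leaving queue <36,40,97,1,55,86>
9. op9 deq() → 36, leaving queue <40,97,1,55,86>
10. op10 deq() → 40, leaving queue <97,1,55,86>
11. op11 deq() → 97, leaving queue <1,55,86>

linearizable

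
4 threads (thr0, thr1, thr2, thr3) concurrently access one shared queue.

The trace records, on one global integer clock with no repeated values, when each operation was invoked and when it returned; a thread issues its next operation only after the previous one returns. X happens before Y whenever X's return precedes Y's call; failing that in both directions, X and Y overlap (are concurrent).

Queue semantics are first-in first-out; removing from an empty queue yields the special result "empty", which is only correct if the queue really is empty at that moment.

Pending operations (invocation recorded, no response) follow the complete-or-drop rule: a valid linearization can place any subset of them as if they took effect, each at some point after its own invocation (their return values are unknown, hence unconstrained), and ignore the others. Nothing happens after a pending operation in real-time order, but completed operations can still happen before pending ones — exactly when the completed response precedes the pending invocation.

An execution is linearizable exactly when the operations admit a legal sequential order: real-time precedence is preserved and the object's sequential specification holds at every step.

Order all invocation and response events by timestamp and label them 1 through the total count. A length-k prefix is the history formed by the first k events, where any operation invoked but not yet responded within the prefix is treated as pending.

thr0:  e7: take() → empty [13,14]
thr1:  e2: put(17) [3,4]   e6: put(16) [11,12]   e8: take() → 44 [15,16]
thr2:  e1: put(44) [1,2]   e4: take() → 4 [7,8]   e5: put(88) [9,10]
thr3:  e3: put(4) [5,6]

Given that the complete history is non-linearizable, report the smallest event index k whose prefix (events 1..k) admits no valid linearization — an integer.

8

events 1..7 are still linearizable — one witness is e1, e2, e3:
after step 1 (e1 put(44)): queue <44>
after step 2 (e2 put(17)): queue <44,17>
after step 3 (e3 put(4)): queue <44,17,4>
event 8 — e4's response, time 8 — after it, nothing linearizes
for example e1, e2, e3, e4 fails at step 4: e4 take() → 4 is not legal there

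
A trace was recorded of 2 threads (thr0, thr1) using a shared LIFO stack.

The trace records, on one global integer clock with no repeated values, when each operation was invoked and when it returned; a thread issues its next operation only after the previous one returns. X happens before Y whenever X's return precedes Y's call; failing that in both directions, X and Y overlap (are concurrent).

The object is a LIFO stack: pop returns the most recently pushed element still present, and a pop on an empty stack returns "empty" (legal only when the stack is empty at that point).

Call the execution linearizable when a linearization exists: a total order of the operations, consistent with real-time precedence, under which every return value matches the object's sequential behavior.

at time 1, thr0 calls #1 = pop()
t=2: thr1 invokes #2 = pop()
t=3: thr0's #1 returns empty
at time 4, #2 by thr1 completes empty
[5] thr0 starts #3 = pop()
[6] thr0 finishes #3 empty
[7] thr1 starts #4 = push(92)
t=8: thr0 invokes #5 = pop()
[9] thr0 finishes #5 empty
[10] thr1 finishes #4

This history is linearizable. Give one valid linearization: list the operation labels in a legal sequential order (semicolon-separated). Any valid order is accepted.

#1; #2; #3; #5; #4

after step 1 (#1 pop() → empty): stack <>
after step 2 (#2 pop() → empty): stack <>
after step 3 (#3 pop() → empty): stack <>
after step 4 (#5 pop() → empty): stack <>
after step 5 (#4 push(92)): stack <92>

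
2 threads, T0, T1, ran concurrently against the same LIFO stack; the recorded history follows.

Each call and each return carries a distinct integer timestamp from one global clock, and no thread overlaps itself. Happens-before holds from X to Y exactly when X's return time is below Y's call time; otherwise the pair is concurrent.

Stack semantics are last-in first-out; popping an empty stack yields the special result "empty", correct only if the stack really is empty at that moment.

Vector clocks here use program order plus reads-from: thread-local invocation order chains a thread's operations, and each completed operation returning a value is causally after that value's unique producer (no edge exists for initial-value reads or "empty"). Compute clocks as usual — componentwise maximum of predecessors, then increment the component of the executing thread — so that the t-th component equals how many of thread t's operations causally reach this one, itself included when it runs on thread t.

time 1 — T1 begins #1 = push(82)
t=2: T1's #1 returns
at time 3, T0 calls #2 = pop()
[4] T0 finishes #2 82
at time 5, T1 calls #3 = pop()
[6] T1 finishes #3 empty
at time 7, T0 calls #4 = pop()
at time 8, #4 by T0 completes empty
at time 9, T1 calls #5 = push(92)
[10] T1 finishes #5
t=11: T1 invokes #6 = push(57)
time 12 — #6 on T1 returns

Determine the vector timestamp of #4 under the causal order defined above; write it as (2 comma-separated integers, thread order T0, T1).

invoked at 1, #1 has no predecessors; its own T1 bump gives (0, 1)
from VC(#1)=(0, 1), #3 (invoked 5) maxes components and bumps T1 → (0, 2)
from VC(#1)=(0, 1), #2 (invoked 3) maxes components and bumps T0 → (1, 1)
from VC(#3)=(0, 2), #5 (invoked 9) maxes components and bumps T1 → (0, 3)
from VC(#2)=(1, 1), #4 (invoked 7) maxes components and bumps T0 → (2, 1)
from VC(#5)=(0, 3), #6 (invoked 11) maxes components and bumps T1 → (0, 4)
target: VC(#4) = (2, 1)

(2, 1)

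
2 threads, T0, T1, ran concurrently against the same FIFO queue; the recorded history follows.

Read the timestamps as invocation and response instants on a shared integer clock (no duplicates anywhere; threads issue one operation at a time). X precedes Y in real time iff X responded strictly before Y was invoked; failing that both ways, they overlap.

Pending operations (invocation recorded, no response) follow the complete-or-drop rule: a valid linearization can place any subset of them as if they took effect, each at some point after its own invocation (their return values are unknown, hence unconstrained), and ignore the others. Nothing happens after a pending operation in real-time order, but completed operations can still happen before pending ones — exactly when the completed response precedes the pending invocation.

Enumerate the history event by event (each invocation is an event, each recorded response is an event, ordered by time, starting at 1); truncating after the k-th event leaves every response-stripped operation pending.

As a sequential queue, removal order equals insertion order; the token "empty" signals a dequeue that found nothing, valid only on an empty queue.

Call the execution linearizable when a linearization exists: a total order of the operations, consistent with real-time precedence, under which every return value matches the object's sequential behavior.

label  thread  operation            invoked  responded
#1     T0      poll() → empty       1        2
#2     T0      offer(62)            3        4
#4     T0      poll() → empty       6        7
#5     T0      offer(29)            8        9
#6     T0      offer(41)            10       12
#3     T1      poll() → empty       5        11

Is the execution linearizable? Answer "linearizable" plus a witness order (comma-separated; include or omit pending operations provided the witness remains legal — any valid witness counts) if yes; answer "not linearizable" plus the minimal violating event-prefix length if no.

not linearizable — minimal violating prefix: 11 events

prefix check: 1..10 passes, 1..11 fails once #3's time-11 response joins
checked exhaustively: 3 real-time-consistent orders of 5 completed operations, zero legal FIFO queue replays
including or dropping the 1 pending operation (#6) in any combination fails
e.g. #1, #2, #3, #4, #5 (pending dropped): illegal at step 3, since #3 poll() → empty cannot apply there
e.g. #1, #2, #4, #3, #5 (pending dropped): illegal at step 3, since #4 poll() → empty cannot apply there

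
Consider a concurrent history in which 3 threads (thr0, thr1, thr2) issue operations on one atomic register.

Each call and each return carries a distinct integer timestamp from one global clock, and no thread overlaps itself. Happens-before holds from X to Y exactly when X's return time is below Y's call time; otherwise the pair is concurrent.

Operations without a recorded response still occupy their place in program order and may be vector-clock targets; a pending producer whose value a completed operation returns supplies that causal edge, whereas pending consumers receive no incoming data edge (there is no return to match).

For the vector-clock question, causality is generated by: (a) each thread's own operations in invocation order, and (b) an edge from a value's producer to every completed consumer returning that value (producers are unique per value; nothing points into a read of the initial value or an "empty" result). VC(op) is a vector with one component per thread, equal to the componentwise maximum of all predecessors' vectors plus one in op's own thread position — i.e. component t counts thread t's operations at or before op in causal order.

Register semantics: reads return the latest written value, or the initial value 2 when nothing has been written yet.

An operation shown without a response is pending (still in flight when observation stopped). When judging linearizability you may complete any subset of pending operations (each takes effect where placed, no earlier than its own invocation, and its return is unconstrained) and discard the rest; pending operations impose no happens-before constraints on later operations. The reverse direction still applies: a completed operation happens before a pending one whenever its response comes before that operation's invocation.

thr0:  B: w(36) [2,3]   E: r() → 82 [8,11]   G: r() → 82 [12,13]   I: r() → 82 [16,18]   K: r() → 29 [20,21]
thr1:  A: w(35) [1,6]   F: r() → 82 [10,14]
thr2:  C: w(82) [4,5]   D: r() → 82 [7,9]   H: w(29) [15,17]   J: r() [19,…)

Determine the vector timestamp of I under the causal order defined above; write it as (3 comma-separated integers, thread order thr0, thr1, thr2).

C, invoked 4, has no incoming edges; only thr2's bump applies → (0, 0, 1)
A, invoked 1, has no incoming edges; only thr1's bump applies → (0, 1, 0)
B, invoked 2, has no incoming edges; only thr0's bump applies → (1, 0, 0)
VC(D, invoked at 7): max of VC(C)=(0, 0, 1), then +1 on thread thr2 → (0, 0, 2)
VC(H, invoked at 15): max of VC(D)=(0, 0, 2), then +1 on thread thr2 → (0, 0, 3)
VC(F, invoked at 10): max of VC(A)=(0, 1, 0), VC(C)=(0, 0, 1), then +1 on thread thr1 → (0, 2, 1)
VC(E, invoked at 8): max of VC(B)=(1, 0, 0), VC(C)=(0, 0, 1), then +1 on thread thr0 → (2, 0, 1)
VC(J, invoked at 19): max of VC(H)=(0, 0, 3), then +1 on thread thr2 → (0, 0, 4)
VC(G, invoked at 12): max of VC(C)=(0, 0, 1), VC(E)=(2, 0, 1), then +1 on thread thr0 → (3, 0, 1)
VC(I, invoked at 16): max of VC(C)=(0, 0, 1), VC(G)=(3, 0, 1), then +1 on thread thr0 → (4, 0, 1)
VC(K, invoked at 20): max of VC(H)=(0, 0, 3), VC(I)=(4, 0, 1), then +1 on thread thr0 → (5, 0, 3)
target: VC(I) = (4, 0, 1)

(4, 0, 1)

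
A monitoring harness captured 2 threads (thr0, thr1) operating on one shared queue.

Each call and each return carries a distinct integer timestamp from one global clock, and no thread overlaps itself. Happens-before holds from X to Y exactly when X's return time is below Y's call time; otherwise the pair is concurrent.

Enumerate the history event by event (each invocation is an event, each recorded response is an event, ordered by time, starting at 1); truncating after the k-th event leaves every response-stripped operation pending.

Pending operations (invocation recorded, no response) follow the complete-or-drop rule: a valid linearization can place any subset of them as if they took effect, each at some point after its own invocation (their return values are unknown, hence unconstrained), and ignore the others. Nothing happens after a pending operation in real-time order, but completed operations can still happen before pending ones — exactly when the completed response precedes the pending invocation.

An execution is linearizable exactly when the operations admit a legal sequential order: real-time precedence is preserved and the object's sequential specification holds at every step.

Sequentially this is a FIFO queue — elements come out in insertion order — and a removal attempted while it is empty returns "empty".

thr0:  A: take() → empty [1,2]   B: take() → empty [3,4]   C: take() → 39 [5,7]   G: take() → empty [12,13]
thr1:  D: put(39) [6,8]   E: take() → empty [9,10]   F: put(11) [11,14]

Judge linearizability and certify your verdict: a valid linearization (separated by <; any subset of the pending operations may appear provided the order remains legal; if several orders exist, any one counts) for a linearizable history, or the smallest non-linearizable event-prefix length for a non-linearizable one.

linearizable — witness: A < B < D < C < E < G < F

after step 1 (A take() → empty): queue <>
after step 2 (B take() → empty): queue <>
after step 3 (D put(39)): queue <39>
after step 4 (C take() → 39): queue <>
after step 5 (E take() → empty): queue <>
after step 6 (G take() → empty): queue <>
after step 7 (F put(11)): queue <11>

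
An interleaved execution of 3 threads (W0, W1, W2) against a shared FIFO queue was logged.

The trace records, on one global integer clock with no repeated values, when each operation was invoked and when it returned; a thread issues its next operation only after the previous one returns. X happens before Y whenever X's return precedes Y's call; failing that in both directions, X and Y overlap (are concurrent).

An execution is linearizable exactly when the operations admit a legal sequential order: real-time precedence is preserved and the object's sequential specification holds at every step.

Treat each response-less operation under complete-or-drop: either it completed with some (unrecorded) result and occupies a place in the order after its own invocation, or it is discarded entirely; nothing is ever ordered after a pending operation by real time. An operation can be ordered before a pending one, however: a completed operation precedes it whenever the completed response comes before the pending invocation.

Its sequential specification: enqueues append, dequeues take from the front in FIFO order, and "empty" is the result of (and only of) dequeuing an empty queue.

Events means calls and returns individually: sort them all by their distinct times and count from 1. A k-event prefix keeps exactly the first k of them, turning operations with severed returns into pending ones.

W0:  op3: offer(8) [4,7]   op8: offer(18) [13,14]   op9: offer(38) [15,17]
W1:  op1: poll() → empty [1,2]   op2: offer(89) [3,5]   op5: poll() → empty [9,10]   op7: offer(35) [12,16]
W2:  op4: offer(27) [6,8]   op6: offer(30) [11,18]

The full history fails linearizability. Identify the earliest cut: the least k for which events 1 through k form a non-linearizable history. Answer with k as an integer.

one valid order for events 1..9 is op1, op2, op3, op4:
1. op1 poll() → empty, leaving queue <>
2. op2 offer(89), leaving queue <89>
3. op3 offer(8), leaving queue <89,8>
4. op4 offer(27), leaving queue <89,8,27>
at event 10 (op5's time-10 response) nothing linearizes any more
e.g. op1, op2, op3, op4, op5: illegal at step 5, since op5 poll() → empty cannot apply there
e.g. op1, op2, op4, op3, op5: illegal at step 5, since op5 poll() → empty cannot apply there

10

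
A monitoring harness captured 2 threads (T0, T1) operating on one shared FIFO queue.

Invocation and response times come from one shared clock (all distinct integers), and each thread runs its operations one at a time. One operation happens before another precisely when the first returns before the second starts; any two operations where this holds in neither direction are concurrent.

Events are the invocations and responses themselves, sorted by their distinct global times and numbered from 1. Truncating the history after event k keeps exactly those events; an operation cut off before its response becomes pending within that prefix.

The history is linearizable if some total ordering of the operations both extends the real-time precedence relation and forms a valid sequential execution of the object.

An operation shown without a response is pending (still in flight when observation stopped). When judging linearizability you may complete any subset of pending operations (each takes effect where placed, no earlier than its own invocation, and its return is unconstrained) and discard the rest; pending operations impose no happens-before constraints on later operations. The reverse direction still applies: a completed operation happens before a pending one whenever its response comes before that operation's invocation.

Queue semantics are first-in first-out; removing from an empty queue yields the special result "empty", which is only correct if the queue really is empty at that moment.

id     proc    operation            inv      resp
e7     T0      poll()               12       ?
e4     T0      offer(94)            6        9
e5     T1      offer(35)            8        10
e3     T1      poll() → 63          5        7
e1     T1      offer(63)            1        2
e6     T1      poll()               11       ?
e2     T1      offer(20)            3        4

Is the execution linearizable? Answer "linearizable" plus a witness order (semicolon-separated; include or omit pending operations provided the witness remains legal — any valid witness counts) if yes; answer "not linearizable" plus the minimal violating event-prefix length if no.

1. e1 offer(63), leaving queue <63>
2. e2 offer(20), leaving queue <63,20>
3. e3 poll() → 63, leaving queue <20>
4. e4 offer(94), leaving queue <20,94>
5. e5 offer(35), leaving queue <20,94,35>

linearizable — witness: e1; e2; e3; e4; e5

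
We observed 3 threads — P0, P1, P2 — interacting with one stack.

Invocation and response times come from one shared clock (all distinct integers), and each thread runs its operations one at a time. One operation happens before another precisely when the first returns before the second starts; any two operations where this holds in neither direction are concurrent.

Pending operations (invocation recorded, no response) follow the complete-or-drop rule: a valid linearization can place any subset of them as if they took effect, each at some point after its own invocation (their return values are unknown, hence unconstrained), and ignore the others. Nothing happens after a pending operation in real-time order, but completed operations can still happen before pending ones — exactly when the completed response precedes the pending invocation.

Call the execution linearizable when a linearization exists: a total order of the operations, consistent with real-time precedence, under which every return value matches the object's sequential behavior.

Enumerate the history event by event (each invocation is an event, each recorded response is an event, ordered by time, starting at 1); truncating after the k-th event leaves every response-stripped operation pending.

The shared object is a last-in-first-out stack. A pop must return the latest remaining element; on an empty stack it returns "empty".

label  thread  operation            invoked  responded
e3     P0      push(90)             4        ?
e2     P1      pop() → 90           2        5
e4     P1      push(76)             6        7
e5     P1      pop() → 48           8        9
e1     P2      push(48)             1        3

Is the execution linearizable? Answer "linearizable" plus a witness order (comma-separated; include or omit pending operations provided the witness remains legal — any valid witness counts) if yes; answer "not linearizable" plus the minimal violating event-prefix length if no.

cut after 8 events: linearizable; cut after 9 events (e5 responds, time 9): not linearizable
all 2 real-time-respecting orders fail — 4 completed stack operations, no legal replay
completion choices over the 1 pending operation (e3) were checked; none helps
take e1, e2, e4, e5 (pending dropped): step 2 already fails, because e2 pop() → 90 cannot occur there
take e2, e1, e4, e5 (pending dropped): step 1 already fails, because e2 pop() → 90 cannot occur there

not linearizable — minimal violating prefix: 9 events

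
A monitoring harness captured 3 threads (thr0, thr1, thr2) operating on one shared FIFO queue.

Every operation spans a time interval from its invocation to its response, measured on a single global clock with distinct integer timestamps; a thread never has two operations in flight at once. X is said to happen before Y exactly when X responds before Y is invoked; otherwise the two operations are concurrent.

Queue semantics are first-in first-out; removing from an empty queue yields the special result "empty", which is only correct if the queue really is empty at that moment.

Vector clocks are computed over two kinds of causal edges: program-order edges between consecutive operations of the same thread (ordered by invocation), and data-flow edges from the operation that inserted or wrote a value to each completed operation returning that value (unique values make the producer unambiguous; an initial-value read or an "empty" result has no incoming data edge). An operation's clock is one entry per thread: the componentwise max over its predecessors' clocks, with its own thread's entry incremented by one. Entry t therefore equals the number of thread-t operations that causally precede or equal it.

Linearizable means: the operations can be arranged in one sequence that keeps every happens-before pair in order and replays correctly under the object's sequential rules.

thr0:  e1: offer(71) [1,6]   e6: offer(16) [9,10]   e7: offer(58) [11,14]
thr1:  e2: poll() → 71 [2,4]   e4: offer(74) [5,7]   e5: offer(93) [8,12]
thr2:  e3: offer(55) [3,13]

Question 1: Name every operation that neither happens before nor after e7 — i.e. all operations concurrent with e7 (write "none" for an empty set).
Answer: e3, e5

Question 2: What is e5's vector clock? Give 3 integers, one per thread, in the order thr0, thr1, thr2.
Answer: (1, 3, 0)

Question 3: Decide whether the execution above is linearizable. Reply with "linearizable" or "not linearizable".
linearizable

one valid linearization: e1, e2, e3, e4, e5, e6, e7
after step 1 (e1 offer(71)): queue <71>
after step 2 (e2 poll() → 71): queue <>
after step 3 (e3 offer(55)): queue <55>
after step 4 (e4 offer(74)): queue <55,74>
after step 5 (e5 offer(93)): queue <55,74,93>
after step 6 (e6 offer(16)): queue <55,74,93,16>
after step 7 (e7 offer(58)): queue <55,74,93,16,58>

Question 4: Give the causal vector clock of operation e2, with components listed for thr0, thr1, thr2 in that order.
Answer: (1, 1, 0)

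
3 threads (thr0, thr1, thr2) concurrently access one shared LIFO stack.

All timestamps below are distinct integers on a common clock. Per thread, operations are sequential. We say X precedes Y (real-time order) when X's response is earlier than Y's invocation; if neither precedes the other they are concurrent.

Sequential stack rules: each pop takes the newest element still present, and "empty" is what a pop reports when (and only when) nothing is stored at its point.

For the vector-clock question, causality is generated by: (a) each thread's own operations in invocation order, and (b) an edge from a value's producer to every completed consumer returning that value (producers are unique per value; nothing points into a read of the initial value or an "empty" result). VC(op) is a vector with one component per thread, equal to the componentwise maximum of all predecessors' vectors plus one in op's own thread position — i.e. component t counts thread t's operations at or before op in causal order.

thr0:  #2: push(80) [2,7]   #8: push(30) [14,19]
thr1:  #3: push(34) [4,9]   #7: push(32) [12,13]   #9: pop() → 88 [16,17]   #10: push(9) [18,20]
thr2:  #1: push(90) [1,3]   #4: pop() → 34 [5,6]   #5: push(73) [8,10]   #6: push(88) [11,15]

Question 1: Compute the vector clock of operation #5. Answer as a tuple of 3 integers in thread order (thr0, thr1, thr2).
Answer: (0, 1, 3)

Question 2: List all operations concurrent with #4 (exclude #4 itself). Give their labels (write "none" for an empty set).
Answer: #2, #3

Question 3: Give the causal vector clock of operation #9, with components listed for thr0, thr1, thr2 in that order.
Answer: (0, 3, 4)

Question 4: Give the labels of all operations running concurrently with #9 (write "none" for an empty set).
Answer: #8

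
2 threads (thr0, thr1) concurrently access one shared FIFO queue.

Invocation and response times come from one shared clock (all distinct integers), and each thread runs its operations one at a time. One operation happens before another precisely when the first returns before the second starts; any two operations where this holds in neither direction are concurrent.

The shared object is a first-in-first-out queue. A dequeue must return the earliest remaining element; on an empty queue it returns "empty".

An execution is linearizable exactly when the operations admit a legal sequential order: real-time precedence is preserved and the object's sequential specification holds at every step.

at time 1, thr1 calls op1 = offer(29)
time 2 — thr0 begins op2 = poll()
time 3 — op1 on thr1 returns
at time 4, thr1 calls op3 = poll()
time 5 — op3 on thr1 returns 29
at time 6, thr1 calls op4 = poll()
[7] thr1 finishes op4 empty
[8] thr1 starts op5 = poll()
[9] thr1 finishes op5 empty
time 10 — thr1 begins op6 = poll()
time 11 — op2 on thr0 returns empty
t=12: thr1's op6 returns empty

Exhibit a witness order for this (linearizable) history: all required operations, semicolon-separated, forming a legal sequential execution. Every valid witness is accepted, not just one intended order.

op1; op3; op2; op4; op5; op6

1. op1 offer(29), leaving queue <29>
2. op3 poll() → 29, leaving queue <>
3. op2 poll() → empty, leaving queue <>
4. op4 poll() → empty, leaving queue <>
5. op5 poll() → empty, leaving queue <>
6. op6 poll() → empty, leaving queue <>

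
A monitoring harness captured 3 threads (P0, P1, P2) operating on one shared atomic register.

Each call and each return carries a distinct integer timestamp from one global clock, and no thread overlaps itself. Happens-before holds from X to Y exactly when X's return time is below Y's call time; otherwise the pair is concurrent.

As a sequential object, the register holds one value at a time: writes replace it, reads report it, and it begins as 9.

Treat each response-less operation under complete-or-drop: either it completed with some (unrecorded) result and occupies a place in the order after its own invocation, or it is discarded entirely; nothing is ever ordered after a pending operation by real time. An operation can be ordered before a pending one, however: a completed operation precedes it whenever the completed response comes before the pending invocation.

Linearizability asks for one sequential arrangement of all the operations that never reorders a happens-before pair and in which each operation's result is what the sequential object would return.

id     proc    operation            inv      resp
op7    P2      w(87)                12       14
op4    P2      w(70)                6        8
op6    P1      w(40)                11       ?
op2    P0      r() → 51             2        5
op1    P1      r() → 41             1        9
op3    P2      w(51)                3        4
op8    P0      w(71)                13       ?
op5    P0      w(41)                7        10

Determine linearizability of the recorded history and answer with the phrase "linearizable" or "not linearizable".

linearizable

one valid linearization: op3, op2, op4, op5, op1, op6, op7
step 1: op3 w(51) — value 51
step 2: op2 r() → 51 — value 51
step 3: op4 w(70) — value 70
step 4: op5 w(41) — value 41
step 5: op1 r() → 41 — value 41
step 6: op6 w(40) (pending, included) — value 40
step 7: op7 w(87) — value 87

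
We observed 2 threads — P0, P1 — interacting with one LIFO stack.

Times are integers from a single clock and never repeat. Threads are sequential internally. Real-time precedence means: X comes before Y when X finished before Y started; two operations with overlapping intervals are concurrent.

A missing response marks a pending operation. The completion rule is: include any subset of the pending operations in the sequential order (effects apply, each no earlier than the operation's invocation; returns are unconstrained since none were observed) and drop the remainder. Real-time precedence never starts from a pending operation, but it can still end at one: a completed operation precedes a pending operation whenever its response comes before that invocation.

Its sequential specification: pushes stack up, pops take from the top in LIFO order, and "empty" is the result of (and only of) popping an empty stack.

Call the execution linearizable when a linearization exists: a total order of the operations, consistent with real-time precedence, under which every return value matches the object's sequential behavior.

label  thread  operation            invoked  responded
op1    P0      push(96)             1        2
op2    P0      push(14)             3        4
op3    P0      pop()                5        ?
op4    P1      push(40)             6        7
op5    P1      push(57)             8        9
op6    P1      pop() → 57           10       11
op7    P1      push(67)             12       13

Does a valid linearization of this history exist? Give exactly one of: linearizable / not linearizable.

one valid linearization: op1, op2, op3, op4, op5, op6, op7
after step 1 (op1 push(96)): stack <96>
after step 2 (op2 push(14)): stack <96,14>
after step 3 (op3 pop() (pending, included)): stack <96>
after step 4 (op4 push(40)): stack <96,40>
after step 5 (op5 push(57)): stack <96,40,57>
after step 6 (op6 pop() → 57): stack <96,40>
after step 7 (op7 push(67)): stack <96,40,67>

linearizable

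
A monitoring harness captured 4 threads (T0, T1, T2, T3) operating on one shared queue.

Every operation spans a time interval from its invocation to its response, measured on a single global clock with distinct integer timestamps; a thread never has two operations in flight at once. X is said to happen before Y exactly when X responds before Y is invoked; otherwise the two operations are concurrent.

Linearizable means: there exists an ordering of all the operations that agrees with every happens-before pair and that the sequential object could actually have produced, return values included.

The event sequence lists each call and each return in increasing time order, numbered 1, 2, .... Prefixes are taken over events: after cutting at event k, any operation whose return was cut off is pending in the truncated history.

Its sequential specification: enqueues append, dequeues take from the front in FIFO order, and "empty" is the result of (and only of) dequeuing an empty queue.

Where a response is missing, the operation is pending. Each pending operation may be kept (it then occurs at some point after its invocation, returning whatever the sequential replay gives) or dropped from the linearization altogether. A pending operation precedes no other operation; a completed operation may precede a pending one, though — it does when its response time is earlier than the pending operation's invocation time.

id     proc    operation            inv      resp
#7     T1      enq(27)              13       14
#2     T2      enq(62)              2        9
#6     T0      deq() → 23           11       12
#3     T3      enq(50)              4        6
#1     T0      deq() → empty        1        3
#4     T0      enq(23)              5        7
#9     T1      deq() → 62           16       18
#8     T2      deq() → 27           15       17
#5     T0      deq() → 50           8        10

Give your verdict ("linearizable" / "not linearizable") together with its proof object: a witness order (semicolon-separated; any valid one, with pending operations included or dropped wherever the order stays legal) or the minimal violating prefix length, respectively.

after step 1 (#1 deq() → empty): queue <>
after step 2 (#3 enq(50)): queue <50>
after step 3 (#4 enq(23)): queue <50,23>
after step 4 (#2 enq(62)): queue <50,23,62>
after step 5 (#5 deq() → 50): queue <23,62>
after step 6 (#6 deq() → 23): queue <62>
after step 7 (#7 enq(27)): queue <62,27>
after step 8 (#9 deq() → 62): queue <27>
after step 9 (#8 deq() → 27): queue <>

linearizable — witness: #1; #3; #4; #2; #5; #6; #7; #9; #8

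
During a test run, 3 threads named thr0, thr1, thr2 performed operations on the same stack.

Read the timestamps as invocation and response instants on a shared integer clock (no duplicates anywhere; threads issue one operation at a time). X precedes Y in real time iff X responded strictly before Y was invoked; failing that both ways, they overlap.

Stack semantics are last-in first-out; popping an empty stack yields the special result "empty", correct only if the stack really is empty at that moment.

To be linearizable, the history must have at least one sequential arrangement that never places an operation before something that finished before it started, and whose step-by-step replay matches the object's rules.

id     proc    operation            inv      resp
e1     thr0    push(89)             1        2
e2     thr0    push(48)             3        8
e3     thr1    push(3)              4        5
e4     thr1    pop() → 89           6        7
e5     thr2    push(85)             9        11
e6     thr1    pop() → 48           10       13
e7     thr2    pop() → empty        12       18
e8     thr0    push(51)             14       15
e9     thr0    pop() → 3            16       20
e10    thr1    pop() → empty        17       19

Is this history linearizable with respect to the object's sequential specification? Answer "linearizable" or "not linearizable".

not linearizable

the violation lands at event 7, e4's response at time 7: events 1..6 linearize, events 1..7 do not
the completed operations (3 total) allow one real-time order; the stack replay rejects it
including or dropping the 1 pending operation (e2) in any combination fails
for example e1, e3, e4 (pending dropped) fails at step 3: e4 pop() → 89 is not legal there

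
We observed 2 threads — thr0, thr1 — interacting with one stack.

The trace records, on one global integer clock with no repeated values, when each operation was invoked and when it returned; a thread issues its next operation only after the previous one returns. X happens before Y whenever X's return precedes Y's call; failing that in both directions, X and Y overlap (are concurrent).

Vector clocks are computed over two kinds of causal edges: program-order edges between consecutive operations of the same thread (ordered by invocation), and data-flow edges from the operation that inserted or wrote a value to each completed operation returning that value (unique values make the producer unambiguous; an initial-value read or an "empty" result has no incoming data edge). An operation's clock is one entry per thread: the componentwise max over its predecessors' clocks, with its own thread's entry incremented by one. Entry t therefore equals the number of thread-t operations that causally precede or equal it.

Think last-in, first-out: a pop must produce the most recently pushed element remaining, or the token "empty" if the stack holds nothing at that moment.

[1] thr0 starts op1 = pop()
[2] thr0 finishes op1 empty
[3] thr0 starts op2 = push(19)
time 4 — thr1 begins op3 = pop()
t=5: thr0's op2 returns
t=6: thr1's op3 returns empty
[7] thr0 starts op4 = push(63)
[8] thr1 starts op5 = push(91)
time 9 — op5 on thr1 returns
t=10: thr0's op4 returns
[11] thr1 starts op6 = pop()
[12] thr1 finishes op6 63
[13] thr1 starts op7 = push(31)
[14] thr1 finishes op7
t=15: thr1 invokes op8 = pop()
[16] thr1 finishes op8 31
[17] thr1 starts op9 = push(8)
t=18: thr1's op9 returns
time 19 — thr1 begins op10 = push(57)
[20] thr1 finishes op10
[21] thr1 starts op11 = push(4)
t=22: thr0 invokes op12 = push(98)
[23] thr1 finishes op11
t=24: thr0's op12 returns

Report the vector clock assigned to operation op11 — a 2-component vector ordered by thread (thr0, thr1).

(3, 8)

invoked at 4, op3 has no predecessors; its own thr1 bump gives (0, 1)
invoked at 1, op1 has no predecessors; its own thr0 bump gives (1, 0)
invoked at 8, op5 merges VC(op3)=(0, 1) and bumps thr1's slot → (0, 2)
invoked at 3, op2 merges VC(op1)=(1, 0) and bumps thr0's slot → (2, 0)
invoked at 7, op4 merges VC(op2)=(2, 0) and bumps thr0's slot → (3, 0)
invoked at 22, op12 merges VC(op4)=(3, 0) and bumps thr0's slot → (4, 0)
invoked at 11, op6 merges VC(op4)=(3, 0), VC(op5)=(0, 2) and bumps thr1's slot → (3, 3)
invoked at 13, op7 merges VC(op6)=(3, 3) and bumps thr1's slot → (3, 4)
invoked at 15, op8 merges VC(op7)=(3, 4) and bumps thr1's slot → (3, 5)
invoked at 17, op9 merges VC(op8)=(3, 5) and bumps thr1's slot → (3, 6)
invoked at 19, op10 merges VC(op9)=(3, 6) and bumps thr1's slot → (3, 7)
invoked at 21, op11 merges VC(op10)=(3, 7) and bumps thr1's slot → (3, 8)
target: VC(op11) = (3, 8)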